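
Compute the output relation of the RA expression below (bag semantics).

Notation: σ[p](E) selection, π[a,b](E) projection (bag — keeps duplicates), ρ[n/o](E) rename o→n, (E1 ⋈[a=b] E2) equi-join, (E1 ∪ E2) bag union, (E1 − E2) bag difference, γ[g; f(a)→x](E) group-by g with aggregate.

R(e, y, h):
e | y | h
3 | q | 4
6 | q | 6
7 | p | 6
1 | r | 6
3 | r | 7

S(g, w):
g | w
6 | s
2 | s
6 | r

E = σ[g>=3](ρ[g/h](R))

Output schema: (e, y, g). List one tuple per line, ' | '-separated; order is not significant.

Stepwise |·|:
  R → 5
  ρ[g/h](R) → 5
  σ[g>=3](ρ[g/h](R)) → 5

== RESULT ==
e | y | g
1 | r | 6
3 | q | 4
3 | r | 7
6 | q | 6
7 | p | 6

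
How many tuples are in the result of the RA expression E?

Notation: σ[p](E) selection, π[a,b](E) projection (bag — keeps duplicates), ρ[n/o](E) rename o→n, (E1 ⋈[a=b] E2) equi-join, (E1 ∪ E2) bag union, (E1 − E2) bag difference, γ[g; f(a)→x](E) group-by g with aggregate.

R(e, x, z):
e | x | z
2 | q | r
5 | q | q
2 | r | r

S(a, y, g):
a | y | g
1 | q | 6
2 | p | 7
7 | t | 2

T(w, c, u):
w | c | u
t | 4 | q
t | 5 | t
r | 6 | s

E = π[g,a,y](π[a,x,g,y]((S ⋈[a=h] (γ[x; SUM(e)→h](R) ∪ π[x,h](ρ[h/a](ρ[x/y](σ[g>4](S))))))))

Stepwise |·|:
  S → 3
  R → 3
  γ[x; SUM(e)→h](R) → 2
  S → 3
  σ[g>4](S) → 2
  ρ[x/y](σ[g>4](S)) → 2
  ρ[h/a](ρ[x/y](σ[g>4](S))) → 2
  π[x,h](ρ[h/a](ρ[x/y](σ[g>4](S)))) → 2
  (γ[x; SUM(e)→h](R) ∪ π[x,h](ρ[h/a](ρ[x/y](σ[g>4](S))))) → 4
  (S ⋈[a=h] (γ[x; SUM(e)→h](R) ∪ π[x,h](ρ[h/a](ρ[x/y](σ[g>4](S)))))) → 4
  π[a,x,g,y]((S ⋈[a=h] (γ[x; SUM(e)→h](R) ∪ π[x,h](ρ[h/a](ρ[x/y](σ[g>4](S))))))) → 4
  π[g,a,y](π[a,x,g,y]((S ⋈[a=h] (γ[x; SUM(e)→h](R) ∪ π[x,h](ρ[h/a](ρ[x/y](σ[g>4](S)))))))) → 4

|E| = 4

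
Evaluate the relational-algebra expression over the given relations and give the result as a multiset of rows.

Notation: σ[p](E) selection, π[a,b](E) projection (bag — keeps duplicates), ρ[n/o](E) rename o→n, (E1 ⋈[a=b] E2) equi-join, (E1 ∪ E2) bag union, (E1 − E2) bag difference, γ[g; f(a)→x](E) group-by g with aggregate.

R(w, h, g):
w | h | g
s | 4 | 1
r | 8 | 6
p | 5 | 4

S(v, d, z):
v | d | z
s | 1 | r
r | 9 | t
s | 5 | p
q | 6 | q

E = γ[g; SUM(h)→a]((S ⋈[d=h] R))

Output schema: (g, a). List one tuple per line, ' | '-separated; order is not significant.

Stepwise |·|:
  S → 4
  R → 3
  (S ⋈[d=h] R) → 1
  γ[g; SUM(h)→a]((S ⋈[d=h] R)) → 1

== RESULT ==
g | a
4 | 5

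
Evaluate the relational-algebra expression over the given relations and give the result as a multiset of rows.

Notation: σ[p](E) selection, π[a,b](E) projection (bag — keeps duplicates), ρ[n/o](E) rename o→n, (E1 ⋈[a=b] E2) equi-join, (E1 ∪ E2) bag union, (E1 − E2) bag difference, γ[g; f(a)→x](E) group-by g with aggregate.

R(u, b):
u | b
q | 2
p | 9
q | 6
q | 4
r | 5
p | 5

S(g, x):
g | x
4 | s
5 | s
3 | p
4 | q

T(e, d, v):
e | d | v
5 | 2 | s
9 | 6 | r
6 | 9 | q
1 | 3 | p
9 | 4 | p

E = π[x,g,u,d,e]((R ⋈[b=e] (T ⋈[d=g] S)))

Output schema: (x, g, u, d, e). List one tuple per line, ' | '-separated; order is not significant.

Row counts bottom-up:
  R → 6
  T → 5
  S → 4
  (T ⋈[d=g] S) → 3
  (R ⋈[b=e] (T ⋈[d=g] S)) → 2
  π[x,g,u,d,e]((R ⋈[b=e] (T ⋈[d=g] S))) → 2

== RESULT ==
x | g | u | d | e
q | 4 | p | 4 | 9
s | 4 | p | 4 | 9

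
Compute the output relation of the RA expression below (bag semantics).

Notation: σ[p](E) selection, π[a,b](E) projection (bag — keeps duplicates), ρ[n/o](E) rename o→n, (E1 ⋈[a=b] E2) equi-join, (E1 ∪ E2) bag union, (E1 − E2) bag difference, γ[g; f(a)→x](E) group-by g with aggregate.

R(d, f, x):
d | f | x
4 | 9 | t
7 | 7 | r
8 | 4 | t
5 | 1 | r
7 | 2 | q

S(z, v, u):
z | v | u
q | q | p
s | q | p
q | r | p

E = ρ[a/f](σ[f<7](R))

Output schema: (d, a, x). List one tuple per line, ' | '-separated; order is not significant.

Subexpression sizes:
  R → 5
  σ[f<7](R) → 3
  ρ[a/f](σ[f<7](R)) → 3

== RESULT ==
d | a | x
5 | 1 | r
7 | 2 | q
8 | 4 | t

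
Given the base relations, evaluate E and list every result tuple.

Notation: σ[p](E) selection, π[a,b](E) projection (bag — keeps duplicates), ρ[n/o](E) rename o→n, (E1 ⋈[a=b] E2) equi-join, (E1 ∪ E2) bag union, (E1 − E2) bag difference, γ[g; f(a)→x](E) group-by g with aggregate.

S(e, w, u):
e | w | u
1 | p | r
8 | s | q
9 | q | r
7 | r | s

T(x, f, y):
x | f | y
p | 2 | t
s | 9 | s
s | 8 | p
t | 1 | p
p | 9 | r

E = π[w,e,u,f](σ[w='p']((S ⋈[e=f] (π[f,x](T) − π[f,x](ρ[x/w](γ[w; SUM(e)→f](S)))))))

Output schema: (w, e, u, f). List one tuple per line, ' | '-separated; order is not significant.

Stepwise |·|:
  S → 4
  T → 5
  π[f,x](T) → 5
  S → 4
  γ[w; SUM(e)→f](S) → 4
  ρ[x/w](γ[w; SUM(e)→f](S)) → 4
  π[f,x](ρ[x/w](γ[w; SUM(e)→f](S))) → 4
  (π[f,x](T) − π[f,x](ρ[x/w](γ[w; SUM(e)→f](S)))) → 4
  (S ⋈[e=f] (π[f,x](T) − π[f,x](ρ[x/w](γ[w; SUM(e)→f](S))))) → 3
  σ[w='p']((S ⋈[e=f] (π[f,x](T) − π[f,x](ρ[x/w](γ[w; SUM(e)→f](S)))))) → 1
  π[w,e,u,f](σ[w='p']((S ⋈[e=f] (π[f,x](T) − π[f,x](ρ[x/w](γ[w; SUM(e)→f](S))))))) → 1

== RESULT ==
w | e | u | f
p | 1 | r | 1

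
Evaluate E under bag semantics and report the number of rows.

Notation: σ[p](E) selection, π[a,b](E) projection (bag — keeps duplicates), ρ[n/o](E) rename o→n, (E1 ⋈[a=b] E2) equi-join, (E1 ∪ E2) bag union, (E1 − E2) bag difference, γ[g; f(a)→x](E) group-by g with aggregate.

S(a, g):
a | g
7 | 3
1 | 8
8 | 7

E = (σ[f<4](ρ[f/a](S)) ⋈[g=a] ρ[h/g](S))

Stepwise |·|:
  S → 3
  ρ[f/a](S) → 3
  σ[f<4](ρ[f/a](S)) → 1
  S → 3
  ρ[h/g](S) → 3
  (σ[f<4](ρ[f/a](S)) ⋈[g=a] ρ[h/g](S)) → 1

|E| = 1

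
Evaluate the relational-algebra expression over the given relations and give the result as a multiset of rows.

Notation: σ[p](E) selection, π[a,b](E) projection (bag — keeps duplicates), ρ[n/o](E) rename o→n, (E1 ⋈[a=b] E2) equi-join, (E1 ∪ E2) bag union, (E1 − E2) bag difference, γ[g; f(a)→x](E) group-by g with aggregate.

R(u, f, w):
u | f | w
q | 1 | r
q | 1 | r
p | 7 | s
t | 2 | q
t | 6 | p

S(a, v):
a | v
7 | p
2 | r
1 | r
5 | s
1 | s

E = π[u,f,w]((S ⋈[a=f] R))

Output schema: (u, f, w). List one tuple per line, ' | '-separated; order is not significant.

Row counts bottom-up:
  S → 5
  R → 5
  (S ⋈[a=f] R) → 6
  π[u,f,w]((S ⋈[a=f] R)) → 6

== RESULT ==
u | f | w
p | 7 | s
q | 1 | r
q | 1 | r
q | 1 | r
q | 1 | r
t | 2 | q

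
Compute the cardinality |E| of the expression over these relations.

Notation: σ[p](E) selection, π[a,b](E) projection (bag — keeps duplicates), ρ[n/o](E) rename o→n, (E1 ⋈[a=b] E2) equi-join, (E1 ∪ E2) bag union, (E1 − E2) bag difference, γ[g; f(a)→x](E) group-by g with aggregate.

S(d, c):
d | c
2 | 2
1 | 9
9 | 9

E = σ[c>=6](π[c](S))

Row counts bottom-up:
  S → 3
  π[c](S) → 3
  σ[c>=6](π[c](S)) → 2

|E| = 2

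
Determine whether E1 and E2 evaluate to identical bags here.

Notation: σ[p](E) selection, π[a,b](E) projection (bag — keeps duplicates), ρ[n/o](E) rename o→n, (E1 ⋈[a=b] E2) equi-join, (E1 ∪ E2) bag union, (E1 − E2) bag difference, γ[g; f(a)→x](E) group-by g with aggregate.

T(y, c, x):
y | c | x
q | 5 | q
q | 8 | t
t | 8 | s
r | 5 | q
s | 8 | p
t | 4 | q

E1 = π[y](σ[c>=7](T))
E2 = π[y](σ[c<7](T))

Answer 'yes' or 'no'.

E1 subexpression sizes:
  T → 6
  σ[c>=7](T) → 3
  π[y](σ[c>=7](T)) → 3
E2 subexpression sizes:
  T → 6
  σ[c<7](T) → 3
  π[y](σ[c<7](T)) → 3

E1 result:
y
q
s
t
E2 result:
y
q
r
t
Witness: ('s',) appears 1× in E1 but 0× in E2.

no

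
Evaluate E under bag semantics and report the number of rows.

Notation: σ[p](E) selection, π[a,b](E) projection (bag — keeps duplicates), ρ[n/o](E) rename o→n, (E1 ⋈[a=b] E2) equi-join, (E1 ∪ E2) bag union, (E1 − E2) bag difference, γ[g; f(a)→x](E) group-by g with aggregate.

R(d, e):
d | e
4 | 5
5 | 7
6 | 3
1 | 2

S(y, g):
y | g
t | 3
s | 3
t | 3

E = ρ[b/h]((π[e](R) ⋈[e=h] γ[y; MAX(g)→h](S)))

Per-node cardinality:
  R → 4
  π[e](R) → 4
  S → 3
  γ[y; MAX(g)→h](S) → 2
  (π[e](R) ⋈[e=h] γ[y; MAX(g)→h](S)) → 2
  ρ[b/h]((π[e](R) ⋈[e=h] γ[y; MAX(g)→h](S))) → 2

|E| = 2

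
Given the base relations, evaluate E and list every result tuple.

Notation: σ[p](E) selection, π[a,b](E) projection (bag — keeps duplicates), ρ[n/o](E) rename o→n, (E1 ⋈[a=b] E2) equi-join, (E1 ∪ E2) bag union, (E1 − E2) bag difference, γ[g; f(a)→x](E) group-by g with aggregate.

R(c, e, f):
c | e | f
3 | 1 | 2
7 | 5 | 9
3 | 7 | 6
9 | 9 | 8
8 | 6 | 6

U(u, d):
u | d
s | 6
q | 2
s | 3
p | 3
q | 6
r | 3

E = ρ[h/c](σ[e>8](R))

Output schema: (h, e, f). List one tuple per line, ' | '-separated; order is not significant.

Per-node cardinality:
  R → 5
  σ[e>8](R) → 1
  ρ[h/c](σ[e>8](R)) → 1

== RESULT ==
h | e | f
9 | 9 | 8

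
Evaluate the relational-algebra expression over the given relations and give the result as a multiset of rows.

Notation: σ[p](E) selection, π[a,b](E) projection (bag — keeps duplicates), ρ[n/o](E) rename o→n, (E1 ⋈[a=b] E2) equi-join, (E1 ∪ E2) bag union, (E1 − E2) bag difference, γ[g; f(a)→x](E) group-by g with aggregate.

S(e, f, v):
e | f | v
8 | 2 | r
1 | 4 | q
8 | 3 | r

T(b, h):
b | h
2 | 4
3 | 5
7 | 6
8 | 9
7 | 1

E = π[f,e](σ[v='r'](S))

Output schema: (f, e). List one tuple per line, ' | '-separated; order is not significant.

Stepwise |·|:
  S → 3
  σ[v='r'](S) → 2
  π[f,e](σ[v='r'](S)) → 2

== RESULT ==
f | e
2 | 8
3 | 8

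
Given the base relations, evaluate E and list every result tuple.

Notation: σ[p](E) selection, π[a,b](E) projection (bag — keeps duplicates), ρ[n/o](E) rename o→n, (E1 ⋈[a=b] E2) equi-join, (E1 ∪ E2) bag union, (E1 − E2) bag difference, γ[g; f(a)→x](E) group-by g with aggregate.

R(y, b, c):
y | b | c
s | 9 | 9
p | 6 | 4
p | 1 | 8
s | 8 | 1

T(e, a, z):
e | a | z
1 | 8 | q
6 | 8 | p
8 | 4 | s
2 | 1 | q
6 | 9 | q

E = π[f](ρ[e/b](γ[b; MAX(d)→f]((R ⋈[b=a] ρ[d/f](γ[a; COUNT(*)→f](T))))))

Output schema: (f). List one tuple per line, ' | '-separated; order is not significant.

Subexpression sizes:
  R → 4
  T → 5
  γ[a; COUNT(*)→f](T) → 4
  ρ[d/f](γ[a; COUNT(*)→f](T)) → 4
  (R ⋈[b=a] ρ[d/f](γ[a; COUNT(*)→f](T))) → 3
  γ[b; MAX(d)→f]((R ⋈[b=a] ρ[d/f](γ[a; COUNT(*)→f](T)))) → 3
  ρ[e/b](γ[b; MAX(d)→f]((R ⋈[b=a] ρ[d/f](γ[a; COUNT(*)→f](T))))) → 3
  π[f](ρ[e/b](γ[b; MAX(d)→f]((R ⋈[b=a] ρ[d/f](γ[a; COUNT(*)→f](T)))))) → 3

== RESULT ==
f
1
1
2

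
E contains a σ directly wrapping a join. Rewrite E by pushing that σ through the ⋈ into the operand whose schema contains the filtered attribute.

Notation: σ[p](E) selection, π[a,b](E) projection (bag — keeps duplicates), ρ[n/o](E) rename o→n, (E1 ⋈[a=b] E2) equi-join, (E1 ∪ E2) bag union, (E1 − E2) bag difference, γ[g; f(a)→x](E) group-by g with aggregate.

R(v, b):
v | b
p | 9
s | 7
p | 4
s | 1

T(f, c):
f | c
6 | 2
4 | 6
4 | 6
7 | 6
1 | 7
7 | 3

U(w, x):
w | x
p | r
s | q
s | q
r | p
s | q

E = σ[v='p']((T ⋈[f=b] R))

σ filters on v, owned by the right side.
E' = (T ⋈[f=b] σ[v='p'](R))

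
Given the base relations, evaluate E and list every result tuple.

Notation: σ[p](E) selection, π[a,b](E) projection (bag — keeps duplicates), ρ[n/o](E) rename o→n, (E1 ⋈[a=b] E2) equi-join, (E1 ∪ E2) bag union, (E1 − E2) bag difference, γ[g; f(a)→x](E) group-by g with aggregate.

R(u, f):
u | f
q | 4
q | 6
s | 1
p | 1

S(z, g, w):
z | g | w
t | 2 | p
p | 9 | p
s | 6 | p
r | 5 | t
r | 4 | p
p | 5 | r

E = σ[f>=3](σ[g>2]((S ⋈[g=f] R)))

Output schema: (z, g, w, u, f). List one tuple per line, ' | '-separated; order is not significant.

Subexpression sizes:
  S → 6
  R → 4
  (S ⋈[g=f] R) → 2
  σ[g>2]((S ⋈[g=f] R)) → 2
  σ[f>=3](σ[g>2]((S ⋈[g=f] R))) → 2

== RESULT ==
z | g | w | u | f
r | 4 | p | q | 4
s | 6 | p | q | 6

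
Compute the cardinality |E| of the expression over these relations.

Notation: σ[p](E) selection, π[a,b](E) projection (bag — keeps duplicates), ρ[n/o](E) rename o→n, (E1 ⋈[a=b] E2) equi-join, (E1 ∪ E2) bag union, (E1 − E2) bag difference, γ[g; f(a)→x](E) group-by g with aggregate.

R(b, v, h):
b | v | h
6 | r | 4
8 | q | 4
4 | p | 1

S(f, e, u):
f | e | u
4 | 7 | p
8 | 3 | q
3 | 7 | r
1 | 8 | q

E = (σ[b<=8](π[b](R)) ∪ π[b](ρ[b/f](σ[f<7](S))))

Row counts bottom-up:
  R → 3
  π[b](R) → 3
  σ[b<=8](π[b](R)) → 3
  S → 4
  σ[f<7](S) → 3
  ρ[b/f](σ[f<7](S)) → 3
  π[b](ρ[b/f](σ[f<7](S))) → 3
  (σ[b<=8](π[b](R)) ∪ π[b](ρ[b/f](σ[f<7](S)))) → 6

|E| = 6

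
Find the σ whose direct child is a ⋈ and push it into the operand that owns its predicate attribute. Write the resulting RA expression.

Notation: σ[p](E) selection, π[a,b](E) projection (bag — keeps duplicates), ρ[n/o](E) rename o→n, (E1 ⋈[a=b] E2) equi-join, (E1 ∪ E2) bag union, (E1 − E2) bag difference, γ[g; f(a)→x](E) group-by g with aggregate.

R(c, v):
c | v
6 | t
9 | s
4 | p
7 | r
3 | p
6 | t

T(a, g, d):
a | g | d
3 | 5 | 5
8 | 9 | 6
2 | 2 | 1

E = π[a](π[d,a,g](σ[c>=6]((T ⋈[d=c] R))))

σ filters on c, owned by the right side.
E' = π[a](π[d,a,g]((T ⋈[d=c] σ[c>=6](R))))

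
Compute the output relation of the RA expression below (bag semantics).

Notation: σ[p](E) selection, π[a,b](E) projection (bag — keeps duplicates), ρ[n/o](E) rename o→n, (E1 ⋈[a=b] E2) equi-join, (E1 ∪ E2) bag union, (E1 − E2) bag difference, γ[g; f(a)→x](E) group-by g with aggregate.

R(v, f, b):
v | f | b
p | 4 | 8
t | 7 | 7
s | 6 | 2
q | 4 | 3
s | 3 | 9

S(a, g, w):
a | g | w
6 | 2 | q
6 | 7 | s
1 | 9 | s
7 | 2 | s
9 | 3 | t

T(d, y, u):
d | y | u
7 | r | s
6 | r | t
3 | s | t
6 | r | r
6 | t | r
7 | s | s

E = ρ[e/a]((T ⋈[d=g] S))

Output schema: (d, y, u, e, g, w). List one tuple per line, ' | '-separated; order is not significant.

Per-node cardinality:
  T → 6
  S → 5
  (T ⋈[d=g] S) → 3
  ρ[e/a]((T ⋈[d=g] S)) → 3

== RESULT ==
d | y | u | e | g | w
3 | s | t | 9 | 3 | t
7 | r | s | 6 | 7 | s
7 | s | s | 6 | 7 | s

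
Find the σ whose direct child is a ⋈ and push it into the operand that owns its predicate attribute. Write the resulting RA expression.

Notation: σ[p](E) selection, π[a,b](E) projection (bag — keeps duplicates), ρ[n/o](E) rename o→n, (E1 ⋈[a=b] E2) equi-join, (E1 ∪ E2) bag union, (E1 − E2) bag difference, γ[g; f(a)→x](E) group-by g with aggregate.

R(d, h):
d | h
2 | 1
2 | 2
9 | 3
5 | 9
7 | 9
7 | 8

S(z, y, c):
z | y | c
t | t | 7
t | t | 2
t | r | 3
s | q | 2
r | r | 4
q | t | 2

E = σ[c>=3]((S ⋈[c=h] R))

σ filters on c, owned by the left side.
E' = (σ[c>=3](S) ⋈[c=h] R)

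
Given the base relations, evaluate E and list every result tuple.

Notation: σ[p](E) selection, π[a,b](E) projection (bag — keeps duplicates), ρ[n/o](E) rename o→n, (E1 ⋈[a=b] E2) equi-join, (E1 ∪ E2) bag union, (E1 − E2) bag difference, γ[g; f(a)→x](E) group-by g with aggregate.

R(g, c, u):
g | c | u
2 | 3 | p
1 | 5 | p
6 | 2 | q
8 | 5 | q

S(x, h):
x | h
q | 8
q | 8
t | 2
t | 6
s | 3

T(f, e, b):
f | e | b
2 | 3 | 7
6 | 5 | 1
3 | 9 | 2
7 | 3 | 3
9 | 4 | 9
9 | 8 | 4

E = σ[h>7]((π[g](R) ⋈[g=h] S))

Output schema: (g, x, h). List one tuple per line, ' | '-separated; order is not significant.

Stepwise |·|:
  R → 4
  π[g](R) → 4
  S → 5
  (π[g](R) ⋈[g=h] S) → 4
  σ[h>7]((π[g](R) ⋈[g=h] S)) → 2

== RESULT ==
g | x | h
8 | q | 8
8 | q | 8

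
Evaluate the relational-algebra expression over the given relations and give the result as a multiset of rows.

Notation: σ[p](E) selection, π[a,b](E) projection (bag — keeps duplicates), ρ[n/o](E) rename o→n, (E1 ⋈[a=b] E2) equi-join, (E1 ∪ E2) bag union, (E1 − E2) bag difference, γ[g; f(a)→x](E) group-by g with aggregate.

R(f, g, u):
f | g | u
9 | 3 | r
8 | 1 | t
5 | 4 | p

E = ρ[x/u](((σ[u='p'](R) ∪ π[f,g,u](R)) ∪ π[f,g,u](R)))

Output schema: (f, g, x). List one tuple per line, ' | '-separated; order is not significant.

Subexpression sizes:
  R → 3
  σ[u='p'](R) → 1
  R → 3
  π[f,g,u](R) → 3
  (σ[u='p'](R) ∪ π[f,g,u](R)) → 4
  R → 3
  π[f,g,u](R) → 3
  ((σ[u='p'](R) ∪ π[f,g,u](R)) ∪ π[f,g,u](R)) → 7
  ρ[x/u](((σ[u='p'](R) ∪ π[f,g,u](R)) ∪ π[f,g,u](R))) → 7

== RESULT ==
f | g | x
5 | 4 | p
5 | 4 | p
5 | 4 | p
8 | 1 | t
8 | 1 | t
9 | 3 | r
9 | 3 | r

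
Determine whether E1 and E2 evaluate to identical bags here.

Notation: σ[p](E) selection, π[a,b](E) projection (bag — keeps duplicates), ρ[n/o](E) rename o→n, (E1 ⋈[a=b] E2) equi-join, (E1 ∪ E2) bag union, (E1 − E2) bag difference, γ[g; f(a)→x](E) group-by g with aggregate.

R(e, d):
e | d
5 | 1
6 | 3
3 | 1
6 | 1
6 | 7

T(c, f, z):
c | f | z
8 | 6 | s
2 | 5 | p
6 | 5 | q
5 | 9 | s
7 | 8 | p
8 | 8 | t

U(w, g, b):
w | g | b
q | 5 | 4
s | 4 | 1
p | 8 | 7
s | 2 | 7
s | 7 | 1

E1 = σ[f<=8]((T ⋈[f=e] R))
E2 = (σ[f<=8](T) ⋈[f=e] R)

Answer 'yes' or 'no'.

E1 subexpression sizes:
  T → 6
  R → 5
  (T ⋈[f=e] R) → 5
  σ[f<=8]((T ⋈[f=e] R)) → 5
E2 subexpression sizes:
  T → 6
  σ[f<=8](T) → 5
  R → 5
  (σ[f<=8](T) ⋈[f=e] R) → 5

E1 and E2 produce the same multiset:
c | f | z | e | d
2 | 5 | p | 5 | 1
6 | 5 | q | 5 | 1
8 | 6 | s | 6 | 1
8 | 6 | s | 6 | 3
8 | 6 | s | 6 | 7

yes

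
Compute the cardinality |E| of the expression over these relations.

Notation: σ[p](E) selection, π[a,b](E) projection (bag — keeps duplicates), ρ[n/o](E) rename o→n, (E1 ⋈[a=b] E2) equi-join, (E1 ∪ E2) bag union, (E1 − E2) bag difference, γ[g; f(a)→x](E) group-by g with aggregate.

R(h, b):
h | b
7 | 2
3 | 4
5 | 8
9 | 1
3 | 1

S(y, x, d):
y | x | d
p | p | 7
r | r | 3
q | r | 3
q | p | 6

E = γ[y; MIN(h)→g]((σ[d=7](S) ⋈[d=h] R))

Per-node cardinality:
  S → 4
  σ[d=7](S) → 1
  R → 5
  (σ[d=7](S) ⋈[d=h] R) → 1
  γ[y; MIN(h)→g]((σ[d=7](S) ⋈[d=h] R)) → 1

|E| = 1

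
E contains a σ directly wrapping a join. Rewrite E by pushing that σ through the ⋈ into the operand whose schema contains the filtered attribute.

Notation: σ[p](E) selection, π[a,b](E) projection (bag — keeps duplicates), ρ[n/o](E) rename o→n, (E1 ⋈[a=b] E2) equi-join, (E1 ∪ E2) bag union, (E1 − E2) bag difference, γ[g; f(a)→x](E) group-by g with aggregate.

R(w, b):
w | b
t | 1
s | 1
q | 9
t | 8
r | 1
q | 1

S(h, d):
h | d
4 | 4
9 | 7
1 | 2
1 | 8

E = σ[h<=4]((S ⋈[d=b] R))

σ filters on h, owned by the left side.
E' = (σ[h<=4](S) ⋈[d=b] R)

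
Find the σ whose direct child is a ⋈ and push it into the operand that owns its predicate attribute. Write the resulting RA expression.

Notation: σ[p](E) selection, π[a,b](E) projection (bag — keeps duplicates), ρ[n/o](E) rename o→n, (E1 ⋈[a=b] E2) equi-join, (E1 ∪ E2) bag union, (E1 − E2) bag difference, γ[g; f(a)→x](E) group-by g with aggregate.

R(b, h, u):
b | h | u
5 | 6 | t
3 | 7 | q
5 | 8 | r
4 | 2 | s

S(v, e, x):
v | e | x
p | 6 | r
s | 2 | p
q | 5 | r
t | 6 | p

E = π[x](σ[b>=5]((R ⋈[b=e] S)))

σ filters on b, owned by the left side.
E' = π[x]((σ[b>=5](R) ⋈[b=e] S))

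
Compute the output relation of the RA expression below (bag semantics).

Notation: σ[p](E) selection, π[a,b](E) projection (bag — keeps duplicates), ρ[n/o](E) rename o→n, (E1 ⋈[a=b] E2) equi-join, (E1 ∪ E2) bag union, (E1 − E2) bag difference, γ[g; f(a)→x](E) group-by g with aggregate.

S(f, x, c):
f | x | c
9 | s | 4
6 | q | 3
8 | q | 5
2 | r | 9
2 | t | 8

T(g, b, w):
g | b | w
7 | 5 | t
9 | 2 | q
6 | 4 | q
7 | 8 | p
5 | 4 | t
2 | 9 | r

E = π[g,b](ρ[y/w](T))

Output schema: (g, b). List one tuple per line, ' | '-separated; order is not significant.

Subexpression sizes:
  T → 6
  ρ[y/w](T) → 6
  π[g,b](ρ[y/w](T)) → 6

== RESULT ==
g | b
2 | 9
5 | 4
6 | 4
7 | 5
7 | 8
9 | 2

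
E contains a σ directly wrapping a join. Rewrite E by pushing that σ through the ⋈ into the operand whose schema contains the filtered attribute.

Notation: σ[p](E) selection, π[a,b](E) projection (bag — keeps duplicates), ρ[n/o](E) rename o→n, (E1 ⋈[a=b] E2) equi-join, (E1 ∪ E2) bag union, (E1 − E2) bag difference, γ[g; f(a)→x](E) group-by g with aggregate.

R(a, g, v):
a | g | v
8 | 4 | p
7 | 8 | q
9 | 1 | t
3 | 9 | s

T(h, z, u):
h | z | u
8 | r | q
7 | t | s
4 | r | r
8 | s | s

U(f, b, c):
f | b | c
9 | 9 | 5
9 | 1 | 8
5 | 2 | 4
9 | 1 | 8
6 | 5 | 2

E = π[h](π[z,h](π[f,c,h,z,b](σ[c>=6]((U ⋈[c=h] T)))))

σ filters on c, owned by the left side.
E' = π[h](π[z,h](π[f,c,h,z,b]((σ[c>=6](U) ⋈[c=h] T))))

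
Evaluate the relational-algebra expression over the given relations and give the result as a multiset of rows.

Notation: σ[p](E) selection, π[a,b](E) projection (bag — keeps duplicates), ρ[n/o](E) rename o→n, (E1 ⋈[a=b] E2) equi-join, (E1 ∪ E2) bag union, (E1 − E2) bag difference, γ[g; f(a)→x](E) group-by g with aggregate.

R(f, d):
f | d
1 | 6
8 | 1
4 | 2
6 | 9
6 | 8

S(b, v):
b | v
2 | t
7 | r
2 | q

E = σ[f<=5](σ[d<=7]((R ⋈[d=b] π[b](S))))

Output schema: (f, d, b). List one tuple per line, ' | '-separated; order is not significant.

Stepwise |·|:
  R → 5
  S → 3
  π[b](S) → 3
  (R ⋈[d=b] π[b](S)) → 2
  σ[d<=7]((R ⋈[d=b] π[b](S))) → 2
  σ[f<=5](σ[d<=7]((R ⋈[d=b] π[b](S)))) → 2

== RESULT ==
f | d | b
4 | 2 | 2
4 | 2 | 2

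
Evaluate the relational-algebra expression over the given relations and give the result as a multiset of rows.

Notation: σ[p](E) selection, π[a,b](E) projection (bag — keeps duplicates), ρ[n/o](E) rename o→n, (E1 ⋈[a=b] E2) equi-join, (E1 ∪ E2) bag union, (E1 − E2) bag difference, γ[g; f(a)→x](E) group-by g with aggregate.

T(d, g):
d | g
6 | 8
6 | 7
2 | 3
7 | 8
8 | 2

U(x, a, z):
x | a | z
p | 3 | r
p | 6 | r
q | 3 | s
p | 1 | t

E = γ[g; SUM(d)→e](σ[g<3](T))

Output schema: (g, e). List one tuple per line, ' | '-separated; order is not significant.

Stepwise |·|:
  T → 5
  σ[g<3](T) → 1
  γ[g; SUM(d)→e](σ[g<3](T)) → 1

== RESULT ==
g | e
2 | 8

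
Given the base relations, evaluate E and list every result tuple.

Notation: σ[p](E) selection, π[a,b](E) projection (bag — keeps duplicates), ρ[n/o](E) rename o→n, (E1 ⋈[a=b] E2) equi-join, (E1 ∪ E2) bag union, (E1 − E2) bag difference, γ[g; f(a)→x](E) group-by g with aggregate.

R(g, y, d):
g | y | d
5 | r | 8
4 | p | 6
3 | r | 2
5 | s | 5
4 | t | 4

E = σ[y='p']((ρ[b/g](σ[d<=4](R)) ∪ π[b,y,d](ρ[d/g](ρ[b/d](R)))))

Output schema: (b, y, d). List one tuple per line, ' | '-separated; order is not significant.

Per-node cardinality:
  R → 5
  σ[d<=4](R) → 2
  ρ[b/g](σ[d<=4](R)) → 2
  R → 5
  ρ[b/d](R) → 5
  ρ[d/g](ρ[b/d](R)) → 5
  π[b,y,d](ρ[d/g](ρ[b/d](R))) → 5
  (ρ[b/g](σ[d<=4](R)) ∪ π[b,y,d](ρ[d/g](ρ[b/d](R)))) → 7
  σ[y='p']((ρ[b/g](σ[d<=4](R)) ∪ π[b,y,d](ρ[d/g](ρ[b/d](R))))) → 1

== RESULT ==
b | y | d
6 | p | 4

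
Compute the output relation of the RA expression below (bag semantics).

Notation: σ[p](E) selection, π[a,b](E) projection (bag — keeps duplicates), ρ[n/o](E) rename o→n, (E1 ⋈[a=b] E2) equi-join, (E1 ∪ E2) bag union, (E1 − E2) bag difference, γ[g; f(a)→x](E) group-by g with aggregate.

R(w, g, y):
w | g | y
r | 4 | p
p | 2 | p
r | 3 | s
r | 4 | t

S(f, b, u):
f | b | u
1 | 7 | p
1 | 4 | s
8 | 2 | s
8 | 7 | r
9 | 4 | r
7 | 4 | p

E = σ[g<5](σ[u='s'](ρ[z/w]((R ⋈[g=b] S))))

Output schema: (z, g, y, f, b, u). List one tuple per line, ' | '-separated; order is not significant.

Subexpression sizes:
  R → 4
  S → 6
  (R ⋈[g=b] S) → 7
  ρ[z/w]((R ⋈[g=b] S)) → 7
  σ[u='s'](ρ[z/w]((R ⋈[g=b] S))) → 3
  σ[g<5](σ[u='s'](ρ[z/w]((R ⋈[g=b] S)))) → 3

== RESULT ==
z | g | y | f | b | u
p | 2 | p | 8 | 2 | s
r | 4 | p | 1 | 4 | s
r | 4 | t | 1 | 4 | s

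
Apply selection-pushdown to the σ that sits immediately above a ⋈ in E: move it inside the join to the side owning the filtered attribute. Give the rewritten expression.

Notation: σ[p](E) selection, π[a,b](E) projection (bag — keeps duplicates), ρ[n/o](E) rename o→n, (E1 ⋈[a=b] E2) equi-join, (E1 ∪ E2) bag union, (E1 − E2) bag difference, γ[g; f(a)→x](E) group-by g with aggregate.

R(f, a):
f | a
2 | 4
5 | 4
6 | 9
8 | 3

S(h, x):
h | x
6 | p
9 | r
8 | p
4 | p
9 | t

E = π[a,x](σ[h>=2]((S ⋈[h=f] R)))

σ filters on h, owned by the left side.
E' = π[a,x]((σ[h>=2](S) ⋈[h=f] R))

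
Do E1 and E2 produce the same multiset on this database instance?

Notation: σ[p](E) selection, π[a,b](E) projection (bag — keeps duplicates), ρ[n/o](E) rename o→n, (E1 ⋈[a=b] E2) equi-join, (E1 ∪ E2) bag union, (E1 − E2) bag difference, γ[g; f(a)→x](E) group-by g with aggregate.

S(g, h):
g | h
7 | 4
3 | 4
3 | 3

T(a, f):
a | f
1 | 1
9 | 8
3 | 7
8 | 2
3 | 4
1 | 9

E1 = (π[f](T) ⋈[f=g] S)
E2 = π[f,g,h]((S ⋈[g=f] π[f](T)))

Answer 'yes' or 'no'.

E1 row counts bottom-up:
  T → 6
  π[f](T) → 6
  S → 3
  (π[f](T) ⋈[f=g] S) → 1
E2 row counts bottom-up:
  S → 3
  T → 6
  π[f](T) → 6
  (S ⋈[g=f] π[f](T)) → 1
  π[f,g,h]((S ⋈[g=f] π[f](T))) → 1

E1 and E2 produce the same multiset:
f | g | h
7 | 7 | 4

yes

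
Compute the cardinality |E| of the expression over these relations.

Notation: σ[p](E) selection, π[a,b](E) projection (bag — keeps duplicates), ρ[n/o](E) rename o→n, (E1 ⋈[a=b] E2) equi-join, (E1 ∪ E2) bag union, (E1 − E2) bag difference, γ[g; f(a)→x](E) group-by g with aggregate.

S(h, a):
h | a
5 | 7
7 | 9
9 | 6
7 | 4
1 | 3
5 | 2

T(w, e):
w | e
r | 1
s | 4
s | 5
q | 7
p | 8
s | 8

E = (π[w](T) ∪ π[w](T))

Stepwise |·|:
  T → 6
  π[w](T) → 6
  T → 6
  π[w](T) → 6
  (π[w](T) ∪ π[w](T)) → 12

|E| = 12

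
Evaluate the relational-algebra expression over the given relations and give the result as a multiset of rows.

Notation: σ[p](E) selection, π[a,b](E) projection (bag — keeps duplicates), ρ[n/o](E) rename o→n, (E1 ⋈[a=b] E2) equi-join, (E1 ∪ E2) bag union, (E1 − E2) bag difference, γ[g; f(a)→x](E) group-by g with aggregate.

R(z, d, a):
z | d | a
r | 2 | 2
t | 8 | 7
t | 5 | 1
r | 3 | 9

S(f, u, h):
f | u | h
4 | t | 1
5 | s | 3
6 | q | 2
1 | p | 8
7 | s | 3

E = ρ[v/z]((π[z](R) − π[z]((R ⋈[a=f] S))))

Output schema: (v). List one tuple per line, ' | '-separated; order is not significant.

Subexpression sizes:
  R → 4
  π[z](R) → 4
  R → 4
  S → 5
  (R ⋈[a=f] S) → 2
  π[z]((R ⋈[a=f] S)) → 2
  (π[z](R) − π[z]((R ⋈[a=f] S))) → 2
  ρ[v/z]((π[z](R) − π[z]((R ⋈[a=f] S)))) → 2

== RESULT ==
v
r
r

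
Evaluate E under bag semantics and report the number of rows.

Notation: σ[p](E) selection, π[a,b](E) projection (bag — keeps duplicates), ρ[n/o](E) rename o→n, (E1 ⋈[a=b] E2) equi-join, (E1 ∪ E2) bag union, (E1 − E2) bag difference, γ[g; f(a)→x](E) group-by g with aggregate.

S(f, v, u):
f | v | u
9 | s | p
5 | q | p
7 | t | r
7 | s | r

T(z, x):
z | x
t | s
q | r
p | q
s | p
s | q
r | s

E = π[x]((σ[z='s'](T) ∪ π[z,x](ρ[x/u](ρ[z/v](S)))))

Row counts bottom-up:
  T → 6
  σ[z='s'](T) → 2
  S → 4
  ρ[z/v](S) → 4
  ρ[x/u](ρ[z/v](S)) → 4
  π[z,x](ρ[x/u](ρ[z/v](S))) → 4
  (σ[z='s'](T) ∪ π[z,x](ρ[x/u](ρ[z/v](S)))) → 6
  π[x]((σ[z='s'](T) ∪ π[z,x](ρ[x/u](ρ[z/v](S))))) → 6

|E| = 6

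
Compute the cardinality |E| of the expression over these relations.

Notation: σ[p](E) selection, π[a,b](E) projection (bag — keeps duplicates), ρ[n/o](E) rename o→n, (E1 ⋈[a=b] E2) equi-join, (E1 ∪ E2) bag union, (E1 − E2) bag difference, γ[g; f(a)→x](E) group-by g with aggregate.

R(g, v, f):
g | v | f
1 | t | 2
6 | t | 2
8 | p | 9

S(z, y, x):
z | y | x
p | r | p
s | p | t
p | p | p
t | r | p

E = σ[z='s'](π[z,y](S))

Stepwise |·|:
  S → 4
  π[z,y](S) → 4
  σ[z='s'](π[z,y](S)) → 1

|E| = 1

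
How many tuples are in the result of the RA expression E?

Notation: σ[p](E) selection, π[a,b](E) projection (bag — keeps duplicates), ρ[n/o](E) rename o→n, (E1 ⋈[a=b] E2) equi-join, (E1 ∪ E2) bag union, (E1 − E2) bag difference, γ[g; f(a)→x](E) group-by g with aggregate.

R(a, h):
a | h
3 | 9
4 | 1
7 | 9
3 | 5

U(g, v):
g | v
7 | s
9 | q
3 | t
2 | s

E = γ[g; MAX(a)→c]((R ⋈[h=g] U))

Subexpression sizes:
  R → 4
  U → 4
  (R ⋈[h=g] U) → 2
  γ[g; MAX(a)→c]((R ⋈[h=g] U)) → 1

|E| = 1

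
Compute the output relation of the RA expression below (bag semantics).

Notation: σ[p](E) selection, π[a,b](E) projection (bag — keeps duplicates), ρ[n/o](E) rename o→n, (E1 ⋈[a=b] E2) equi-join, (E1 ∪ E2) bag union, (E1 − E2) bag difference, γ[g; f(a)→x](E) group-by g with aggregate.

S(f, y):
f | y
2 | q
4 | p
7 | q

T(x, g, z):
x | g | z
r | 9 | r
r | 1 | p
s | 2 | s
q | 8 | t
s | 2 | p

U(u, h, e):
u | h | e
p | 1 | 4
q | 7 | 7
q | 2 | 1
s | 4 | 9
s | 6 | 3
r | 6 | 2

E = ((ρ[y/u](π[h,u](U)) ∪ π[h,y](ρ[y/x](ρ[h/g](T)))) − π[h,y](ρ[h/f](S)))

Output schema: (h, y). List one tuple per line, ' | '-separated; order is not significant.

Stepwise |·|:
  U → 6
  π[h,u](U) → 6
  ρ[y/u](π[h,u](U)) → 6
  T → 5
  ρ[h/g](T) → 5
  ρ[y/x](ρ[h/g](T)) → 5
  π[h,y](ρ[y/x](ρ[h/g](T))) → 5
  (ρ[y/u](π[h,u](U)) ∪ π[h,y](ρ[y/x](ρ[h/g](T)))) → 11
  S → 3
  ρ[h/f](S) → 3
  π[h,y](ρ[h/f](S)) → 3
  ((ρ[y/u](π[h,u](U)) ∪ π[h,y](ρ[y/x](ρ[h/g](T)))) − π[h,y](ρ[h/f](S))) → 9

== RESULT ==
h | y
1 | p
1 | r
2 | s
2 | s
4 | s
6 | r
6 | s
8 | q
9 | r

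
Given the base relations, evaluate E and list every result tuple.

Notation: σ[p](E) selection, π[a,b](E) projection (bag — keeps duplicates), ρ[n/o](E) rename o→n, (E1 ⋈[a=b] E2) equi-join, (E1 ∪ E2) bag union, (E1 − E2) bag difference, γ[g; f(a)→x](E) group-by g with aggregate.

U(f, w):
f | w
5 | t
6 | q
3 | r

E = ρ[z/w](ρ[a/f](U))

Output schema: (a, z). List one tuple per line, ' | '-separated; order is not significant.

Row counts bottom-up:
  U → 3
  ρ[a/f](U) → 3
  ρ[z/w](ρ[a/f](U)) → 3

== RESULT ==
a | z
3 | r
5 | t
6 | q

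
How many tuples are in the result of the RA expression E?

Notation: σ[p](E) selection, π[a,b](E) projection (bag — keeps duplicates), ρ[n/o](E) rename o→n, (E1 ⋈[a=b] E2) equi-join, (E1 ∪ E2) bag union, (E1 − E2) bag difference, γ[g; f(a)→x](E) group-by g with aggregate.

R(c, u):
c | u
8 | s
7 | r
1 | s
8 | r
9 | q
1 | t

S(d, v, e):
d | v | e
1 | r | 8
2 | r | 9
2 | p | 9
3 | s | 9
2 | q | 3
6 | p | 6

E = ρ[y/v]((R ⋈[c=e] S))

Per-node cardinality:
  R → 6
  S → 6
  (R ⋈[c=e] S) → 5
  ρ[y/v]((R ⋈[c=e] S)) → 5

|E| = 5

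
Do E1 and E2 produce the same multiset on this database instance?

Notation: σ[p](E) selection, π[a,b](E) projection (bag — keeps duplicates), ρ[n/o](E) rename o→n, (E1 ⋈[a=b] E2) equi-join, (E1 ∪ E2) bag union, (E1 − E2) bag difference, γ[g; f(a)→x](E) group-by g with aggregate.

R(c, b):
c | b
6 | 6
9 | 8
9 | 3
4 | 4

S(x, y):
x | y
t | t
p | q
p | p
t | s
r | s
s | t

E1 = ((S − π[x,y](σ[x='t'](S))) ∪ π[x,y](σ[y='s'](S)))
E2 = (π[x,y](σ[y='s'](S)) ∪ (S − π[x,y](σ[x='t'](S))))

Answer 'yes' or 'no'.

E1 per-node cardinality:
  S → 6
  S → 6
  σ[x='t'](S) → 2
  π[x,y](σ[x='t'](S)) → 2
  (S − π[x,y](σ[x='t'](S))) → 4
  S → 6
  σ[y='s'](S) → 2
  π[x,y](σ[y='s'](S)) → 2
  ((S − π[x,y](σ[x='t'](S))) ∪ π[x,y](σ[y='s'](S))) → 6
E2 per-node cardinality:
  S → 6
  σ[y='s'](S) → 2
  π[x,y](σ[y='s'](S)) → 2
  S → 6
  S → 6
  σ[x='t'](S) → 2
  π[x,y](σ[x='t'](S)) → 2
  (S − π[x,y](σ[x='t'](S))) → 4
  (π[x,y](σ[y='s'](S)) ∪ (S − π[x,y](σ[x='t'](S)))) → 6

E1 and E2 produce the same multiset:
x | y
p | p
p | q
r | s
r | s
s | t
t | s

yes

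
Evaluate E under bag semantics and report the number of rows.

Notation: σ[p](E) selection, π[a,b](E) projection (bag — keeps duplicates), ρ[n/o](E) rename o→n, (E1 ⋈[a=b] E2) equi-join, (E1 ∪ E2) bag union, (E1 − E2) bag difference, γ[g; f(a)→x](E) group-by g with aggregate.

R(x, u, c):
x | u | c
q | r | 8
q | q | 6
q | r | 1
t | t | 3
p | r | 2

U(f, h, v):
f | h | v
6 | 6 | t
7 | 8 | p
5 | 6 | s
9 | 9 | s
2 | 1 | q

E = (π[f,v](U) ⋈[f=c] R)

Row counts bottom-up:
  U → 5
  π[f,v](U) → 5
  R → 5
  (π[f,v](U) ⋈[f=c] R) → 2

|E| = 2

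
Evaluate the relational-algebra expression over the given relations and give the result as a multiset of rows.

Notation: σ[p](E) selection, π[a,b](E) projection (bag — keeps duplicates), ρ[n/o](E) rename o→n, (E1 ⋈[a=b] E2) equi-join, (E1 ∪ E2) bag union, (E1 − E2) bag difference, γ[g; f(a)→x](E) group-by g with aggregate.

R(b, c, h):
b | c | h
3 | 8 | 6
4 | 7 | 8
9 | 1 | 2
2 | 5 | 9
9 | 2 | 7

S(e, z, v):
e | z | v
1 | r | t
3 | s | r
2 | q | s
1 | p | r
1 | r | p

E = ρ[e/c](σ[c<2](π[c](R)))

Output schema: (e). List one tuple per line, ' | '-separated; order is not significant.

Subexpression sizes:
  R → 5
  π[c](R) → 5
  σ[c<2](π[c](R)) → 1
  ρ[e/c](σ[c<2](π[c](R))) → 1

== RESULT ==
e
1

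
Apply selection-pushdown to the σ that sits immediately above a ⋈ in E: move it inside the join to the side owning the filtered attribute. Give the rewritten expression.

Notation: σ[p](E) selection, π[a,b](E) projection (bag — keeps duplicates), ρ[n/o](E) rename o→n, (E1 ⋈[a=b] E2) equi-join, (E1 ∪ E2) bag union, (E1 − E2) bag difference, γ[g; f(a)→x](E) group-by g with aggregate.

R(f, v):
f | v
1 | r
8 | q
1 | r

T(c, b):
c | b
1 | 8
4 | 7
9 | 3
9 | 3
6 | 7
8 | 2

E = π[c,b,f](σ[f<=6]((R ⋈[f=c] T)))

σ filters on f, owned by the left side.
E' = π[c,b,f]((σ[f<=6](R) ⋈[f=c] T))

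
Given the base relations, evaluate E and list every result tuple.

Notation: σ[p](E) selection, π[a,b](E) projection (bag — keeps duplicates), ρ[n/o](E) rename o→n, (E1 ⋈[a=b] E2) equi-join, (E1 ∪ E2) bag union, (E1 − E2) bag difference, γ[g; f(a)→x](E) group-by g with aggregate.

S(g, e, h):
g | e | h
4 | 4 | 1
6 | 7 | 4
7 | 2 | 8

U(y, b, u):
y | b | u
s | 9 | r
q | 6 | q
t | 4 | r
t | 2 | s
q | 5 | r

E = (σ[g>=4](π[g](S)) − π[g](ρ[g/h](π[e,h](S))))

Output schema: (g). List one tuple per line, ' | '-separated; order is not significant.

Row counts bottom-up:
  S → 3
  π[g](S) → 3
  σ[g>=4](π[g](S)) → 3
  S → 3
  π[e,h](S) → 3
  ρ[g/h](π[e,h](S)) → 3
  π[g](ρ[g/h](π[e,h](S))) → 3
  (σ[g>=4](π[g](S)) − π[g](ρ[g/h](π[e,h](S)))) → 2

== RESULT ==
g
6
7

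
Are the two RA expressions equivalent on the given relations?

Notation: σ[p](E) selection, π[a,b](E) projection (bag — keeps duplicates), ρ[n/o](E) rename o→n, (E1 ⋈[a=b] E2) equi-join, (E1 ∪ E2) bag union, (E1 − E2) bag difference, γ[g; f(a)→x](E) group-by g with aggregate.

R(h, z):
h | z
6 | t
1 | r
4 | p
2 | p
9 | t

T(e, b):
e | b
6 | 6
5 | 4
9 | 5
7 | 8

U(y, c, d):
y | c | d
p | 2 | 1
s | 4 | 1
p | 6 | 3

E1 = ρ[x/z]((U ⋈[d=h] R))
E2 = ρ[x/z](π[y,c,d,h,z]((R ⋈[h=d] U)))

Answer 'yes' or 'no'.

E1 per-node cardinality:
  U → 3
  R → 5
  (U ⋈[d=h] R) → 2
  ρ[x/z]((U ⋈[d=h] R)) → 2
E2 per-node cardinality:
  R → 5
  U → 3
  (R ⋈[h=d] U) → 2
  π[y,c,d,h,z]((R ⋈[h=d] U)) → 2
  ρ[x/z](π[y,c,d,h,z]((R ⋈[h=d] U))) → 2

E1 and E2 produce the same multiset:
y | c | d | h | x
p | 2 | 1 | 1 | r
s | 4 | 1 | 1 | r

yes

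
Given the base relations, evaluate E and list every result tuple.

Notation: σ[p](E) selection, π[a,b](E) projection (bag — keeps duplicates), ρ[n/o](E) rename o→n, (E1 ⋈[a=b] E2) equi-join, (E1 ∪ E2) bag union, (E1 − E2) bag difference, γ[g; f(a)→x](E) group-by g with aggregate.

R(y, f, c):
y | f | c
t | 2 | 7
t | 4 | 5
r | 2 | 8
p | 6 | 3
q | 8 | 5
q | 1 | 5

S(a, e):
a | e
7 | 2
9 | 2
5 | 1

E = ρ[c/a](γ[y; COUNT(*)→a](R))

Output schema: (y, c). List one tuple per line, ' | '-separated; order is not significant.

Subexpression sizes:
  R → 6
  γ[y; COUNT(*)→a](R) → 4
  ρ[c/a](γ[y; COUNT(*)→a](R)) → 4

== RESULT ==
y | c
p | 1
q | 2
r | 1
t | 2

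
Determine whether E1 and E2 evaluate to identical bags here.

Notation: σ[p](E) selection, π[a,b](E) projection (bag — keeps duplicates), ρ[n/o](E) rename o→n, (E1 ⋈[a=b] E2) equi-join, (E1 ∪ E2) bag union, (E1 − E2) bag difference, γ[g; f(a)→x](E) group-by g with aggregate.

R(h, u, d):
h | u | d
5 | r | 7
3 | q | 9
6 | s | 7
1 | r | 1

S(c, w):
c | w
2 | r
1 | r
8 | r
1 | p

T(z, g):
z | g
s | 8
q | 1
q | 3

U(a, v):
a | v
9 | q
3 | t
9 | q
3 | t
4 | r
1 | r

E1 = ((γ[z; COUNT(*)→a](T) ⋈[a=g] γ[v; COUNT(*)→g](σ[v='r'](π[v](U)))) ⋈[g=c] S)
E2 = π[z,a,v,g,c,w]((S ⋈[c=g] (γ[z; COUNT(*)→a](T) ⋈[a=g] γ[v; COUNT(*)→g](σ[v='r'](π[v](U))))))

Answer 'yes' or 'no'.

E1 row counts bottom-up:
  T → 3
  γ[z; COUNT(*)→a](T) → 2
  U → 6
  π[v](U) → 6
  σ[v='r'](π[v](U)) → 2
  γ[v; COUNT(*)→g](σ[v='r'](π[v](U))) → 1
  (γ[z; COUNT(*)→a](T) ⋈[a=g] γ[v; COUNT(*)→g](σ[v='r'](π[v](U)))) → 1
  S → 4
  ((γ[z; COUNT(*)→a](T) ⋈[a=g] γ[v; COUNT(*)→g](σ[v='r'](π[v](U)))) ⋈[g=c] S) → 1
E2 row counts bottom-up:
  S → 4
  T → 3
  γ[z; COUNT(*)→a](T) → 2
  U → 6
  π[v](U) → 6
  σ[v='r'](π[v](U)) → 2
  γ[v; COUNT(*)→g](σ[v='r'](π[v](U))) → 1
  (γ[z; COUNT(*)→a](T) ⋈[a=g] γ[v; COUNT(*)→g](σ[v='r'](π[v](U)))) → 1
  (S ⋈[c=g] (γ[z; COUNT(*)→a](T) ⋈[a=g] γ[v; COUNT(*)→g](σ[v='r'](π[v](U))))) → 1
  π[z,a,v,g,c,w]((S ⋈[c=g] (γ[z; COUNT(*)→a](T) ⋈[a=g] γ[v; COUNT(*)→g](σ[v='r'](π[v](U)))))) → 1

E1 and E2 produce the same multiset:
z | a | v | g | c | w
q | 2 | r | 2 | 2 | r

yes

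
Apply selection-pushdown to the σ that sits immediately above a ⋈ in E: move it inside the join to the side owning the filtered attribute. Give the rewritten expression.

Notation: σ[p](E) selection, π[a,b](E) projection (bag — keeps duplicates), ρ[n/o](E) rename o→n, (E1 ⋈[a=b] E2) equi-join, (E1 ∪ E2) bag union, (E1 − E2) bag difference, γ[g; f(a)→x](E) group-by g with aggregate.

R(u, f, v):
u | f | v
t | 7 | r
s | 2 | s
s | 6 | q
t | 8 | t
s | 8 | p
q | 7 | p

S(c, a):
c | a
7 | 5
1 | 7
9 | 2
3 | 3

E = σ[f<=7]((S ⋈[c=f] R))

σ filters on f, owned by the right side.
E' = (S ⋈[c=f] σ[f<=7](R))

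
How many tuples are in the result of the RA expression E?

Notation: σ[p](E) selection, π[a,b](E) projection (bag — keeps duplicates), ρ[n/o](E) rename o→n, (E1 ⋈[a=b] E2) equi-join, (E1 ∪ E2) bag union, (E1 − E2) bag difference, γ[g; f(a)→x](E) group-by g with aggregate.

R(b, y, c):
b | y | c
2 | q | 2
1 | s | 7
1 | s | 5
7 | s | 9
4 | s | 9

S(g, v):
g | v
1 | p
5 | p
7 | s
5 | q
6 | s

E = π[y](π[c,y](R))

Stepwise |·|:
  R → 5
  π[c,y](R) → 5
  π[y](π[c,y](R)) → 5

|E| = 5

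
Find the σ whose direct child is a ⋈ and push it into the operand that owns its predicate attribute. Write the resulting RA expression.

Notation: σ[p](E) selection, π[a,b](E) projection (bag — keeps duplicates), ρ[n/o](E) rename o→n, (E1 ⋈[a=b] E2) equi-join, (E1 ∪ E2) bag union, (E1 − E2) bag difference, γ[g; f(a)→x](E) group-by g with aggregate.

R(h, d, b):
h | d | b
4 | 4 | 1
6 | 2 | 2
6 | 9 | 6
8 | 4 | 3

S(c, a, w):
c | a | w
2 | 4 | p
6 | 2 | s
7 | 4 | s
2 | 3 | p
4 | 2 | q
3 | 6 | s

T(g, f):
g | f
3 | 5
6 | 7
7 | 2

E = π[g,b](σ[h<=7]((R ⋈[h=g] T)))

σ filters on h, owned by the left side.
E' = π[g,b]((σ[h<=7](R) ⋈[h=g] T))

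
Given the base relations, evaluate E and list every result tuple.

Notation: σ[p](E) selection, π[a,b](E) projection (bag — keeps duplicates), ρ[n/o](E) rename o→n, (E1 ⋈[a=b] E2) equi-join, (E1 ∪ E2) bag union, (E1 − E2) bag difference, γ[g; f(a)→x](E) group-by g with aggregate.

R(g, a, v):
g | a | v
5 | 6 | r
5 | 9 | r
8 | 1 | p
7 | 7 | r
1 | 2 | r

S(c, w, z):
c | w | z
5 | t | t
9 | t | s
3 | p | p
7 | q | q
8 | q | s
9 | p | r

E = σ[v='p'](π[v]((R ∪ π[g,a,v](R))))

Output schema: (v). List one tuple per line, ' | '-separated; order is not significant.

Per-node cardinality:
  R → 5
  R → 5
  π[g,a,v](R) → 5
  (R ∪ π[g,a,v](R)) → 10
  π[v]((R ∪ π[g,a,v](R))) → 10
  σ[v='p'](π[v]((R ∪ π[g,a,v](R)))) → 2

== RESULT ==
v
p
p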